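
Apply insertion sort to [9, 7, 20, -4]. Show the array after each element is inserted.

First element 9 is already 'sorted'
Insert 7: shifted 1 elements -> [7, 9, 20, -4]
Insert 20: shifted 0 elements -> [7, 9, 20, -4]
Insert -4: shifted 3 elements -> [-4, 7, 9, 20]


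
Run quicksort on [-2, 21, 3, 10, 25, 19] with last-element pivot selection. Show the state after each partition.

Partition 1: pivot=19 at index 3 -> [-2, 3, 10, 19, 25, 21]
Partition 2: pivot=10 at index 2 -> [-2, 3, 10, 19, 25, 21]
Partition 3: pivot=3 at index 1 -> [-2, 3, 10, 19, 25, 21]
Partition 4: pivot=21 at index 4 -> [-2, 3, 10, 19, 21, 25]


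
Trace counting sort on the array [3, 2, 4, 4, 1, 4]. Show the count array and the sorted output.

Count array: [0, 1, 1, 1, 3]
(count[i] = number of elements equal to i)
Cumulative count: [0, 1, 2, 3, 6]
Sorted: [1, 2, 3, 4, 4, 4]


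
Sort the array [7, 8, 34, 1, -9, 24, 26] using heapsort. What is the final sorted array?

Build heap: [34, 8, 26, 1, -9, 24, 7]
Extract 34: [26, 8, 24, 1, -9, 7, 34]
Extract 26: [24, 8, 7, 1, -9, 26, 34]
Extract 24: [8, 1, 7, -9, 24, 26, 34]
Extract 8: [7, 1, -9, 8, 24, 26, 34]
Extract 7: [1, -9, 7, 8, 24, 26, 34]
Extract 1: [-9, 1, 7, 8, 24, 26, 34]


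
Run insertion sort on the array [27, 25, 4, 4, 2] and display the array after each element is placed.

First element 27 is already 'sorted'
Insert 25: shifted 1 elements -> [25, 27, 4, 4, 2]
Insert 4: shifted 2 elements -> [4, 25, 27, 4, 2]
Insert 4: shifted 2 elements -> [4, 4, 25, 27, 2]
Insert 2: shifted 4 elements -> [2, 4, 4, 25, 27]


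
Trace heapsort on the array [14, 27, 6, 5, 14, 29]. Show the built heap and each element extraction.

Build heap: [29, 27, 14, 5, 14, 6]
Extract 29: [27, 14, 14, 5, 6, 29]
Extract 27: [14, 6, 14, 5, 27, 29]
Extract 14: [14, 6, 5, 14, 27, 29]
Extract 14: [6, 5, 14, 14, 27, 29]
Extract 6: [5, 6, 14, 14, 27, 29]


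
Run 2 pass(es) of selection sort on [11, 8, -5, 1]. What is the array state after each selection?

Pass 1: Select minimum -5 at index 2, swap -> [-5, 8, 11, 1]
Pass 2: Select minimum 1 at index 3, swap -> [-5, 1, 11, 8]


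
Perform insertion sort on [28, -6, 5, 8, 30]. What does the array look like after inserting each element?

First element 28 is already 'sorted'
Insert -6: shifted 1 elements -> [-6, 28, 5, 8, 30]
Insert 5: shifted 1 elements -> [-6, 5, 28, 8, 30]
Insert 8: shifted 1 elements -> [-6, 5, 8, 28, 30]
Insert 30: shifted 0 elements -> [-6, 5, 8, 28, 30]


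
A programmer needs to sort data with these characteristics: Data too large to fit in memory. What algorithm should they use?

Best choice: External merge sort
Reason: Minimizes disk I/O by sequential reads/writes


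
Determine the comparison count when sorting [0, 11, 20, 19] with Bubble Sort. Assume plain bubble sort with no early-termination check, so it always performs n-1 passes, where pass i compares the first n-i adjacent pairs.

Pass 1: compare adjacent pairs (0,1)..(2,3) = 3 comparison(s), 1 swap(s) -> [0, 11, 19, 20]
Pass 2: compare adjacent pairs (0,1)..(1,2) = 2 comparison(s), 0 swap(s) -> [0, 11, 19, 20]
Pass 3: compare adjacent pairs (0,1)..(0,1) = 1 comparison(s), 0 swap(s) -> [0, 11, 19, 20]
Total comparisons: 3 + 2 + 1 = 6


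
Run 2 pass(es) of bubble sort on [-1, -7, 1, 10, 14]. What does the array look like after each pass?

After pass 1: [-7, -1, 1, 10, 14] (1 swaps)
After pass 2: [-7, -1, 1, 10, 14] (0 swaps)
Total swaps: 1


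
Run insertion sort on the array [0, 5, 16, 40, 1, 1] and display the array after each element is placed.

First element 0 is already 'sorted'
Insert 5: shifted 0 elements -> [0, 5, 16, 40, 1, 1]
Insert 16: shifted 0 elements -> [0, 5, 16, 40, 1, 1]
Insert 40: shifted 0 elements -> [0, 5, 16, 40, 1, 1]
Insert 1: shifted 3 elements -> [0, 1, 5, 16, 40, 1]
Insert 1: shifted 3 elements -> [0, 1, 1, 5, 16, 40]


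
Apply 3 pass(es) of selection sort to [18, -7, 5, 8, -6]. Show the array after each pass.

Pass 1: Select minimum -7 at index 1, swap -> [-7, 18, 5, 8, -6]
Pass 2: Select minimum -6 at index 4, swap -> [-7, -6, 5, 8, 18]
Pass 3: Select minimum 5 at index 2, swap -> [-7, -6, 5, 8, 18]


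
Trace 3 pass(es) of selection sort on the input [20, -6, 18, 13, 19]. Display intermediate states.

Pass 1: Select minimum -6 at index 1, swap -> [-6, 20, 18, 13, 19]
Pass 2: Select minimum 13 at index 3, swap -> [-6, 13, 18, 20, 19]
Pass 3: Select minimum 18 at index 2, swap -> [-6, 13, 18, 20, 19]


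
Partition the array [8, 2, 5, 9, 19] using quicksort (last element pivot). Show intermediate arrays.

Partition 1: pivot=19 at index 4 -> [8, 2, 5, 9, 19]
Partition 2: pivot=9 at index 3 -> [8, 2, 5, 9, 19]
Partition 3: pivot=5 at index 1 -> [2, 5, 8, 9, 19]


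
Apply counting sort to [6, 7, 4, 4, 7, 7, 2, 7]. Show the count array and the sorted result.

Count array: [0, 0, 1, 0, 2, 0, 1, 4]
(count[i] = number of elements equal to i)
Cumulative count: [0, 0, 1, 1, 3, 3, 4, 8]
Sorted: [2, 4, 4, 6, 7, 7, 7, 7]


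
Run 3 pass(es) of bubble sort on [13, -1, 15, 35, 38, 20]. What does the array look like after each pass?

After pass 1: [-1, 13, 15, 35, 20, 38] (2 swaps)
After pass 2: [-1, 13, 15, 20, 35, 38] (1 swaps)
After pass 3: [-1, 13, 15, 20, 35, 38] (0 swaps)
Total swaps: 3


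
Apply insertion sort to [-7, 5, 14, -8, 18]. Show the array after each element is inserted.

First element -7 is already 'sorted'
Insert 5: shifted 0 elements -> [-7, 5, 14, -8, 18]
Insert 14: shifted 0 elements -> [-7, 5, 14, -8, 18]
Insert -8: shifted 3 elements -> [-8, -7, 5, 14, 18]
Insert 18: shifted 0 elements -> [-8, -7, 5, 14, 18]


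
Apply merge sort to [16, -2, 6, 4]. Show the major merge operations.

Divide and conquer:
  Merge [16] + [-2] -> [-2, 16]
  Merge [6] + [4] -> [4, 6]
  Merge [-2, 16] + [4, 6] -> [-2, 4, 6, 16]


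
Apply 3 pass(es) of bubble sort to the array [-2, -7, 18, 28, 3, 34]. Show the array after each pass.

After pass 1: [-7, -2, 18, 3, 28, 34] (2 swaps)
After pass 2: [-7, -2, 3, 18, 28, 34] (1 swaps)
After pass 3: [-7, -2, 3, 18, 28, 34] (0 swaps)
Total swaps: 3


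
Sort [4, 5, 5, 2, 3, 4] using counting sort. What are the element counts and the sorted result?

Count array: [0, 0, 1, 1, 2, 2]
(count[i] = number of elements equal to i)
Cumulative count: [0, 0, 1, 2, 4, 6]
Sorted: [2, 3, 4, 4, 5, 5]


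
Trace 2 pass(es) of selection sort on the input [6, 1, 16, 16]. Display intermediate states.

Pass 1: Select minimum 1 at index 1, swap -> [1, 6, 16, 16]
Pass 2: Select minimum 6 at index 1, swap -> [1, 6, 16, 16]


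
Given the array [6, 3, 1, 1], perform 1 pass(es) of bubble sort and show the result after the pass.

After pass 1: [3, 1, 1, 6] (3 swaps)
Total swaps: 3


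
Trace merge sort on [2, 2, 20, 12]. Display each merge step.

Divide and conquer:
  Merge [2] + [2] -> [2, 2]
  Merge [20] + [12] -> [12, 20]
  Merge [2, 2] + [12, 20] -> [2, 2, 12, 20]


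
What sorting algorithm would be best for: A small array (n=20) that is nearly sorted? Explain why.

Best choice: Insertion sort
Reason: Insertion sort is O(n) for nearly sorted arrays and has low overhead


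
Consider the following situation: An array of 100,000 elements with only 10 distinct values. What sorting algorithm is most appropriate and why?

Best choice: 3-way quicksort or Counting sort
Reason: 3-way (Dutch national flag) partitioning groups every copy of the pivot together, so with only d=10 distinct keys quicksort finishes in O(n log d) expected time, which is effectively linear; counting sort runs in O(n + k) where k is the size of the key range (not the number of distinct values), so it is linear when the 10 values are integers drawn from a small known range


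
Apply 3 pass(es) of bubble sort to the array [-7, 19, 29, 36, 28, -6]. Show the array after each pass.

After pass 1: [-7, 19, 29, 28, -6, 36] (2 swaps)
After pass 2: [-7, 19, 28, -6, 29, 36] (2 swaps)
After pass 3: [-7, 19, -6, 28, 29, 36] (1 swaps)
Total swaps: 5


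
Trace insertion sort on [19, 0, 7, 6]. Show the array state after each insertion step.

First element 19 is already 'sorted'
Insert 0: shifted 1 elements -> [0, 19, 7, 6]
Insert 7: shifted 1 elements -> [0, 7, 19, 6]
Insert 6: shifted 2 elements -> [0, 6, 7, 19]


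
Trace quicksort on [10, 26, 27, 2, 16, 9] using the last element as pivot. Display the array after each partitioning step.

Partition 1: pivot=9 at index 1 -> [2, 9, 27, 10, 16, 26]
Partition 2: pivot=26 at index 4 -> [2, 9, 10, 16, 26, 27]
Partition 3: pivot=16 at index 3 -> [2, 9, 10, 16, 26, 27]


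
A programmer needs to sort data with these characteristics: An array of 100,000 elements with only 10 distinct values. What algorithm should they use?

Best choice: 3-way quicksort or Counting sort
Reason: 3-way (Dutch national flag) partitioning groups every copy of the pivot together, so with only d=10 distinct keys quicksort finishes in O(n log d) expected time, which is effectively linear; counting sort runs in O(n + k) where k is the size of the key range (not the number of distinct values), so it is linear when the 10 values are integers drawn from a small known range


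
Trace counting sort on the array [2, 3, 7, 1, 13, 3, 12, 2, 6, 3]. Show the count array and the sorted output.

Count array: [0, 1, 2, 3, 0, 0, 1, 1, 0, 0, 0, 0, 1, 1]
(count[i] = number of elements equal to i)
Cumulative count: [0, 1, 3, 6, 6, 6, 7, 8, 8, 8, 8, 8, 9, 10]
Sorted: [1, 2, 2, 3, 3, 3, 6, 7, 12, 13]


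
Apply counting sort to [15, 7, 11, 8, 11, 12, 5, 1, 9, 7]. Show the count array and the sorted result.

Count array: [0, 1, 0, 0, 0, 1, 0, 2, 1, 1, 0, 2, 1, 0, 0, 1]
(count[i] = number of elements equal to i)
Cumulative count: [0, 1, 1, 1, 1, 2, 2, 4, 5, 6, 6, 8, 9, 9, 9, 10]
Sorted: [1, 5, 7, 7, 8, 9, 11, 11, 12, 15]


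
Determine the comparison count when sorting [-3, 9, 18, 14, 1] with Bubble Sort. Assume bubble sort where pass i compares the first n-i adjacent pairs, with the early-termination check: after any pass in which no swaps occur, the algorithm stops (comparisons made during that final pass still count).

Pass 1: compare adjacent pairs (0,1)..(3,4) = 4 comparison(s), 2 swap(s) -> [-3, 9, 14, 1, 18]
Pass 2: compare adjacent pairs (0,1)..(2,3) = 3 comparison(s), 1 swap(s) -> [-3, 9, 1, 14, 18]
Pass 3: compare adjacent pairs (0,1)..(1,2) = 2 comparison(s), 1 swap(s) -> [-3, 1, 9, 14, 18]
Pass 4: compare adjacent pairs (0,1)..(0,1) = 1 comparison(s), 0 swap(s) -> [-3, 1, 9, 14, 18]
No swaps in this pass, so bubble sort stops here.
Total comparisons: 4 + 3 + 2 + 1 = 10


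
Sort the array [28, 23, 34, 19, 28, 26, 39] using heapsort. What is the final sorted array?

Build heap: [39, 28, 34, 19, 23, 26, 28]
Extract 39: [34, 28, 28, 19, 23, 26, 39]
Extract 34: [28, 26, 28, 19, 23, 34, 39]
Extract 28: [28, 26, 23, 19, 28, 34, 39]
Extract 28: [26, 19, 23, 28, 28, 34, 39]
Extract 26: [23, 19, 26, 28, 28, 34, 39]
Extract 23: [19, 23, 26, 28, 28, 34, 39]


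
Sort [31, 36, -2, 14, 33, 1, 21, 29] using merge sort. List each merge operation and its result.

Divide and conquer:
  Merge [31] + [36] -> [31, 36]
  Merge [-2] + [14] -> [-2, 14]
  Merge [31, 36] + [-2, 14] -> [-2, 14, 31, 36]
  Merge [33] + [1] -> [1, 33]
  Merge [21] + [29] -> [21, 29]
  Merge [1, 33] + [21, 29] -> [1, 21, 29, 33]
  Merge [-2, 14, 31, 36] + [1, 21, 29, 33] -> [-2, 1, 14, 21, 29, 31, 33, 36]


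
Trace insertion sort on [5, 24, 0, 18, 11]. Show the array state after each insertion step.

First element 5 is already 'sorted'
Insert 24: shifted 0 elements -> [5, 24, 0, 18, 11]
Insert 0: shifted 2 elements -> [0, 5, 24, 18, 11]
Insert 18: shifted 1 elements -> [0, 5, 18, 24, 11]
Insert 11: shifted 2 elements -> [0, 5, 11, 18, 24]


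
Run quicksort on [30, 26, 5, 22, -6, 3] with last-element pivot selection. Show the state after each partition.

Partition 1: pivot=3 at index 1 -> [-6, 3, 5, 22, 30, 26]
Partition 2: pivot=26 at index 4 -> [-6, 3, 5, 22, 26, 30]
Partition 3: pivot=22 at index 3 -> [-6, 3, 5, 22, 26, 30]


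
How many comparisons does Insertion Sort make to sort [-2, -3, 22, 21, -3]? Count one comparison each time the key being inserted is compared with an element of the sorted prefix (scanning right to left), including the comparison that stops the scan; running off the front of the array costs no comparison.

Insert -3: -2 > -3 (shift), reached front = 1 comparison(s) -> [-3, -2, 22, 21, -3]
Insert 22: -2 <= 22 (stop) = 1 comparison(s) -> [-3, -2, 22, 21, -3]
Insert 21: 22 > 21 (shift), -2 <= 21 (stop) = 2 comparison(s) -> [-3, -2, 21, 22, -3]
Insert -3: 22 > -3 (shift), 21 > -3 (shift), -2 > -3 (shift), -3 <= -3 (stop) = 4 comparison(s) -> [-3, -3, -2, 21, 22]
Total comparisons: 1 + 1 + 2 + 4 = 8


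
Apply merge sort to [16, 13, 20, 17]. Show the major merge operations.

Divide and conquer:
  Merge [16] + [13] -> [13, 16]
  Merge [20] + [17] -> [17, 20]
  Merge [13, 16] + [17, 20] -> [13, 16, 17, 20]


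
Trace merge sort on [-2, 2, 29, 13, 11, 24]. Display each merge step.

Divide and conquer:
  Merge [2] + [29] -> [2, 29]
  Merge [-2] + [2, 29] -> [-2, 2, 29]
  Merge [11] + [24] -> [11, 24]
  Merge [13] + [11, 24] -> [11, 13, 24]
  Merge [-2, 2, 29] + [11, 13, 24] -> [-2, 2, 11, 13, 24, 29]


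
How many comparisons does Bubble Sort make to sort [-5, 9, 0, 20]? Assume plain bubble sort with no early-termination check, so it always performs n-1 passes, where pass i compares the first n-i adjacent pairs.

Pass 1: compare adjacent pairs (0,1)..(2,3) = 3 comparison(s), 1 swap(s) -> [-5, 0, 9, 20]
Pass 2: compare adjacent pairs (0,1)..(1,2) = 2 comparison(s), 0 swap(s) -> [-5, 0, 9, 20]
Pass 3: compare adjacent pairs (0,1)..(0,1) = 1 comparison(s), 0 swap(s) -> [-5, 0, 9, 20]
Total comparisons: 3 + 2 + 1 = 6


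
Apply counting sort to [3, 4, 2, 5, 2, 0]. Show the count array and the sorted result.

Count array: [1, 0, 2, 1, 1, 1]
(count[i] = number of elements equal to i)
Cumulative count: [1, 1, 3, 4, 5, 6]
Sorted: [0, 2, 2, 3, 4, 5]


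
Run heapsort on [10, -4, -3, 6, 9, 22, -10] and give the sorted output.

Build heap: [22, 9, 10, 6, -4, -3, -10]
Extract 22: [10, 9, -3, 6, -4, -10, 22]
Extract 10: [9, 6, -3, -10, -4, 10, 22]
Extract 9: [6, -4, -3, -10, 9, 10, 22]
Extract 6: [-3, -4, -10, 6, 9, 10, 22]
Extract -3: [-4, -10, -3, 6, 9, 10, 22]
Extract -4: [-10, -4, -3, 6, 9, 10, 22]


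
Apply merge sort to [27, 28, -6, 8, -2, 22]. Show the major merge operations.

Divide and conquer:
  Merge [28] + [-6] -> [-6, 28]
  Merge [27] + [-6, 28] -> [-6, 27, 28]
  Merge [-2] + [22] -> [-2, 22]
  Merge [8] + [-2, 22] -> [-2, 8, 22]
  Merge [-6, 27, 28] + [-2, 8, 22] -> [-6, -2, 8, 22, 27, 28]


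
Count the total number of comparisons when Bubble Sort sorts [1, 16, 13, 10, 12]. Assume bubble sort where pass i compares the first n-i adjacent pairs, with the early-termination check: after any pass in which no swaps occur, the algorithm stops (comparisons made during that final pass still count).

Pass 1: compare adjacent pairs (0,1)..(3,4) = 4 comparison(s), 3 swap(s) -> [1, 13, 10, 12, 16]
Pass 2: compare adjacent pairs (0,1)..(2,3) = 3 comparison(s), 2 swap(s) -> [1, 10, 12, 13, 16]
Pass 3: compare adjacent pairs (0,1)..(1,2) = 2 comparison(s), 0 swap(s) -> [1, 10, 12, 13, 16]
No swaps in this pass, so bubble sort stops here.
Total comparisons: 4 + 3 + 2 = 9


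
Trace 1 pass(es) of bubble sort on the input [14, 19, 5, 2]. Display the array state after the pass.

After pass 1: [14, 5, 2, 19] (2 swaps)
Total swaps: 2


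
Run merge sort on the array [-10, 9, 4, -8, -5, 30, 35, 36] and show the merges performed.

Divide and conquer:
  Merge [-10] + [9] -> [-10, 9]
  Merge [4] + [-8] -> [-8, 4]
  Merge [-10, 9] + [-8, 4] -> [-10, -8, 4, 9]
  Merge [-5] + [30] -> [-5, 30]
  Merge [35] + [36] -> [35, 36]
  Merge [-5, 30] + [35, 36] -> [-5, 30, 35, 36]
  Merge [-10, -8, 4, 9] + [-5, 30, 35, 36] -> [-10, -8, -5, 4, 9, 30, 35, 36]


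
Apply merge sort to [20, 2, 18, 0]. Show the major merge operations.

Divide and conquer:
  Merge [20] + [2] -> [2, 20]
  Merge [18] + [0] -> [0, 18]
  Merge [2, 20] + [0, 18] -> [0, 2, 18, 20]


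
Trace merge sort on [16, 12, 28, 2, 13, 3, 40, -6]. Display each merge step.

Divide and conquer:
  Merge [16] + [12] -> [12, 16]
  Merge [28] + [2] -> [2, 28]
  Merge [12, 16] + [2, 28] -> [2, 12, 16, 28]
  Merge [13] + [3] -> [3, 13]
  Merge [40] + [-6] -> [-6, 40]
  Merge [3, 13] + [-6, 40] -> [-6, 3, 13, 40]
  Merge [2, 12, 16, 28] + [-6, 3, 13, 40] -> [-6, 2, 3, 12, 13, 16, 28, 40]


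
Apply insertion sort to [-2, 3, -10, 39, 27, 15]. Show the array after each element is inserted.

First element -2 is already 'sorted'
Insert 3: shifted 0 elements -> [-2, 3, -10, 39, 27, 15]
Insert -10: shifted 2 elements -> [-10, -2, 3, 39, 27, 15]
Insert 39: shifted 0 elements -> [-10, -2, 3, 39, 27, 15]
Insert 27: shifted 1 elements -> [-10, -2, 3, 27, 39, 15]
Insert 15: shifted 2 elements -> [-10, -2, 3, 15, 27, 39]


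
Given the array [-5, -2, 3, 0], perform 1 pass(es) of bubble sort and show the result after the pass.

After pass 1: [-5, -2, 0, 3] (1 swaps)
Total swaps: 1


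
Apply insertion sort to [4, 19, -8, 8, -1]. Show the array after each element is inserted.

First element 4 is already 'sorted'
Insert 19: shifted 0 elements -> [4, 19, -8, 8, -1]
Insert -8: shifted 2 elements -> [-8, 4, 19, 8, -1]
Insert 8: shifted 1 elements -> [-8, 4, 8, 19, -1]
Insert -1: shifted 3 elements -> [-8, -1, 4, 8, 19]


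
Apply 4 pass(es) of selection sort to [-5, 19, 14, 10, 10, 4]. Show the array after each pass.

Pass 1: Select minimum -5 at index 0, swap -> [-5, 19, 14, 10, 10, 4]
Pass 2: Select minimum 4 at index 5, swap -> [-5, 4, 14, 10, 10, 19]
Pass 3: Select minimum 10 at index 3, swap -> [-5, 4, 10, 14, 10, 19]
Pass 4: Select minimum 10 at index 4, swap -> [-5, 4, 10, 10, 14, 19]


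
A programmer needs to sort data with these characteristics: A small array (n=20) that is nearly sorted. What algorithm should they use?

Best choice: Insertion sort
Reason: Insertion sort is O(n) for nearly sorted arrays and has low overhead


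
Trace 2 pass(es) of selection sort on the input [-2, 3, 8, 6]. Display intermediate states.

Pass 1: Select minimum -2 at index 0, swap -> [-2, 3, 8, 6]
Pass 2: Select minimum 3 at index 1, swap -> [-2, 3, 8, 6]


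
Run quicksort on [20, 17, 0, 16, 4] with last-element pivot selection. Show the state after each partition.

Partition 1: pivot=4 at index 1 -> [0, 4, 20, 16, 17]
Partition 2: pivot=17 at index 3 -> [0, 4, 16, 17, 20]


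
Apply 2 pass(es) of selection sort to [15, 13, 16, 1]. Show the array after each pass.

Pass 1: Select minimum 1 at index 3, swap -> [1, 13, 16, 15]
Pass 2: Select minimum 13 at index 1, swap -> [1, 13, 16, 15]


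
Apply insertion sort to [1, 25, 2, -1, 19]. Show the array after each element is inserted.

First element 1 is already 'sorted'
Insert 25: shifted 0 elements -> [1, 25, 2, -1, 19]
Insert 2: shifted 1 elements -> [1, 2, 25, -1, 19]
Insert -1: shifted 3 elements -> [-1, 1, 2, 25, 19]
Insert 19: shifted 1 elements -> [-1, 1, 2, 19, 25]


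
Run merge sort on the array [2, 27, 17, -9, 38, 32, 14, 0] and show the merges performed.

Divide and conquer:
  Merge [2] + [27] -> [2, 27]
  Merge [17] + [-9] -> [-9, 17]
  Merge [2, 27] + [-9, 17] -> [-9, 2, 17, 27]
  Merge [38] + [32] -> [32, 38]
  Merge [14] + [0] -> [0, 14]
  Merge [32, 38] + [0, 14] -> [0, 14, 32, 38]
  Merge [-9, 2, 17, 27] + [0, 14, 32, 38] -> [-9, 0, 2, 14, 17, 27, 32, 38]


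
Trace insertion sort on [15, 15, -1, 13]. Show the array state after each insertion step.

First element 15 is already 'sorted'
Insert 15: shifted 0 elements -> [15, 15, -1, 13]
Insert -1: shifted 2 elements -> [-1, 15, 15, 13]
Insert 13: shifted 2 elements -> [-1, 13, 15, 15]


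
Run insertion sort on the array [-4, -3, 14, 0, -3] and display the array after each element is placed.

First element -4 is already 'sorted'
Insert -3: shifted 0 elements -> [-4, -3, 14, 0, -3]
Insert 14: shifted 0 elements -> [-4, -3, 14, 0, -3]
Insert 0: shifted 1 elements -> [-4, -3, 0, 14, -3]
Insert -3: shifted 2 elements -> [-4, -3, -3, 0, 14]


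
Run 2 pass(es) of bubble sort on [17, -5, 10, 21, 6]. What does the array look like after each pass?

After pass 1: [-5, 10, 17, 6, 21] (3 swaps)
After pass 2: [-5, 10, 6, 17, 21] (1 swaps)
Total swaps: 4


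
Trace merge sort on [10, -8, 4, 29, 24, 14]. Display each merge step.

Divide and conquer:
  Merge [-8] + [4] -> [-8, 4]
  Merge [10] + [-8, 4] -> [-8, 4, 10]
  Merge [24] + [14] -> [14, 24]
  Merge [29] + [14, 24] -> [14, 24, 29]
  Merge [-8, 4, 10] + [14, 24, 29] -> [-8, 4, 10, 14, 24, 29]


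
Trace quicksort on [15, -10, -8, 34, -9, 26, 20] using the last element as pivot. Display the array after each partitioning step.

Partition 1: pivot=20 at index 4 -> [15, -10, -8, -9, 20, 26, 34]
Partition 2: pivot=-9 at index 1 -> [-10, -9, -8, 15, 20, 26, 34]
Partition 3: pivot=15 at index 3 -> [-10, -9, -8, 15, 20, 26, 34]
Partition 4: pivot=34 at index 6 -> [-10, -9, -8, 15, 20, 26, 34]


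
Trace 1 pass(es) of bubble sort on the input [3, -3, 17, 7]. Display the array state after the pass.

After pass 1: [-3, 3, 7, 17] (2 swaps)
Total swaps: 2


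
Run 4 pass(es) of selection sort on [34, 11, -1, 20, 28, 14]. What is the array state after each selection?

Pass 1: Select minimum -1 at index 2, swap -> [-1, 11, 34, 20, 28, 14]
Pass 2: Select minimum 11 at index 1, swap -> [-1, 11, 34, 20, 28, 14]
Pass 3: Select minimum 14 at index 5, swap -> [-1, 11, 14, 20, 28, 34]
Pass 4: Select minimum 20 at index 3, swap -> [-1, 11, 14, 20, 28, 34]


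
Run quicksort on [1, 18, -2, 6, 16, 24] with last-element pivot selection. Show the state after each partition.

Partition 1: pivot=24 at index 5 -> [1, 18, -2, 6, 16, 24]
Partition 2: pivot=16 at index 3 -> [1, -2, 6, 16, 18, 24]
Partition 3: pivot=6 at index 2 -> [1, -2, 6, 16, 18, 24]
Partition 4: pivot=-2 at index 0 -> [-2, 1, 6, 16, 18, 24]


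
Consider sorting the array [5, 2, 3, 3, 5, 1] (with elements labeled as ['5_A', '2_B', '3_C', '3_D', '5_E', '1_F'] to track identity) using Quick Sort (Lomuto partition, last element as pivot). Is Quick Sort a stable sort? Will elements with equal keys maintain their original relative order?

Trace Quick Sort on the labeled array (the key is the number; the letter only tracks identity):
  Partition indices 0..5 around pivot 1_F -> [1_F, 2_B, 3_C, 3_D, 5_E, 5_A]
  Partition indices 1..5 around pivot 5_A -> [1_F, 2_B, 3_C, 3_D, 5_E, 5_A]
  Partition indices 1..4 around pivot 5_E -> [1_F, 2_B, 3_C, 3_D, 5_E, 5_A]
  Partition indices 1..3 around pivot 3_D -> [1_F, 2_B, 3_C, 3_D, 5_E, 5_A]
  Partition indices 1..2 around pivot 3_C -> [1_F, 2_B, 3_C, 3_D, 5_E, 5_A]
Final order: [1_F, 2_B, 3_C, 3_D, 5_E, 5_A]
Equal keys:
  value 3: originally 3_C, 3_D; after sorting 3_C, 3_D -> order preserved
  value 5: originally 5_A, 5_E; after sorting 5_E, 5_A -> order changed
Equal keys were reordered, so Quick Sort is not stable: partition swaps elements across long distances and can reorder equal keys. (One such input is enough; an unstable sort may happen to preserve order on other inputs, but it gives no guarantee.)
Answer: Not stable


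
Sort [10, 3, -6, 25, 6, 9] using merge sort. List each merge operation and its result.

Divide and conquer:
  Merge [3] + [-6] -> [-6, 3]
  Merge [10] + [-6, 3] -> [-6, 3, 10]
  Merge [6] + [9] -> [6, 9]
  Merge [25] + [6, 9] -> [6, 9, 25]
  Merge [-6, 3, 10] + [6, 9, 25] -> [-6, 3, 6, 9, 10, 25]


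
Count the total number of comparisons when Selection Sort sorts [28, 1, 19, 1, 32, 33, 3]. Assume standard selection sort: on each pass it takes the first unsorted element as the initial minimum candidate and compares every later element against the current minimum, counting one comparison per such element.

Pass 1: scan indices 1..6 for the minimum = 6 comparison(s); min is 1, place at index 0 -> [1, 28, 19, 1, 32, 33, 3]
Pass 2: scan indices 2..6 for the minimum = 5 comparison(s); min is 1, place at index 1 -> [1, 1, 19, 28, 32, 33, 3]
Pass 3: scan indices 3..6 for the minimum = 4 comparison(s); min is 3, place at index 2 -> [1, 1, 3, 28, 32, 33, 19]
Pass 4: scan indices 4..6 for the minimum = 3 comparison(s); min is 19, place at index 3 -> [1, 1, 3, 19, 32, 33, 28]
Pass 5: scan indices 5..6 for the minimum = 2 comparison(s); min is 28, place at index 4 -> [1, 1, 3, 19, 28, 33, 32]
Pass 6: scan indices 6..6 for the minimum = 1 comparison(s); min is 32, place at index 5 -> [1, 1, 3, 19, 28, 32, 33]
Selection sort always scans the whole unsorted suffix, so the count is (n-1) + (n-2) + ... + 1 = n(n-1)/2 = 7*6/2 = 21 regardless of the input order.
Total comparisons: 6 + 5 + 4 + 3 + 2 + 1 = 21


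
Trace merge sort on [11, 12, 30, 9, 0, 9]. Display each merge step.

Divide and conquer:
  Merge [12] + [30] -> [12, 30]
  Merge [11] + [12, 30] -> [11, 12, 30]
  Merge [0] + [9] -> [0, 9]
  Merge [9] + [0, 9] -> [0, 9, 9]
  Merge [11, 12, 30] + [0, 9, 9] -> [0, 9, 9, 11, 12, 30]


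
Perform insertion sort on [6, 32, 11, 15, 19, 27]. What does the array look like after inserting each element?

First element 6 is already 'sorted'
Insert 32: shifted 0 elements -> [6, 32, 11, 15, 19, 27]
Insert 11: shifted 1 elements -> [6, 11, 32, 15, 19, 27]
Insert 15: shifted 1 elements -> [6, 11, 15, 32, 19, 27]
Insert 19: shifted 1 elements -> [6, 11, 15, 19, 32, 27]
Insert 27: shifted 1 elements -> [6, 11, 15, 19, 27, 32]


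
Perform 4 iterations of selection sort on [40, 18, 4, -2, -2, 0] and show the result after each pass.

Pass 1: Select minimum -2 at index 3, swap -> [-2, 18, 4, 40, -2, 0]
Pass 2: Select minimum -2 at index 4, swap -> [-2, -2, 4, 40, 18, 0]
Pass 3: Select minimum 0 at index 5, swap -> [-2, -2, 0, 40, 18, 4]
Pass 4: Select minimum 4 at index 5, swap -> [-2, -2, 0, 4, 18, 40]


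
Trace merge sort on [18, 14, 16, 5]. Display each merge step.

Divide and conquer:
  Merge [18] + [14] -> [14, 18]
  Merge [16] + [5] -> [5, 16]
  Merge [14, 18] + [5, 16] -> [5, 14, 16, 18]


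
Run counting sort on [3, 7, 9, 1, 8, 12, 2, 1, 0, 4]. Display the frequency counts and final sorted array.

Count array: [1, 2, 1, 1, 1, 0, 0, 1, 1, 1, 0, 0, 1]
(count[i] = number of elements equal to i)
Cumulative count: [1, 3, 4, 5, 6, 6, 6, 7, 8, 9, 9, 9, 10]
Sorted: [0, 1, 1, 2, 3, 4, 7, 8, 9, 12]


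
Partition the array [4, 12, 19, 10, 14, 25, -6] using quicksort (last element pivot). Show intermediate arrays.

Partition 1: pivot=-6 at index 0 -> [-6, 12, 19, 10, 14, 25, 4]
Partition 2: pivot=4 at index 1 -> [-6, 4, 19, 10, 14, 25, 12]
Partition 3: pivot=12 at index 3 -> [-6, 4, 10, 12, 14, 25, 19]
Partition 4: pivot=19 at index 5 -> [-6, 4, 10, 12, 14, 19, 25]


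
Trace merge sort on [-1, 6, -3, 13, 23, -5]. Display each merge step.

Divide and conquer:
  Merge [6] + [-3] -> [-3, 6]
  Merge [-1] + [-3, 6] -> [-3, -1, 6]
  Merge [23] + [-5] -> [-5, 23]
  Merge [13] + [-5, 23] -> [-5, 13, 23]
  Merge [-3, -1, 6] + [-5, 13, 23] -> [-5, -3, -1, 6, 13, 23]


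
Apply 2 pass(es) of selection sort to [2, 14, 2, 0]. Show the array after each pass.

Pass 1: Select minimum 0 at index 3, swap -> [0, 14, 2, 2]
Pass 2: Select minimum 2 at index 2, swap -> [0, 2, 14, 2]


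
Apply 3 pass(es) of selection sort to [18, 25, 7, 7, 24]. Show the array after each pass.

Pass 1: Select minimum 7 at index 2, swap -> [7, 25, 18, 7, 24]
Pass 2: Select minimum 7 at index 3, swap -> [7, 7, 18, 25, 24]
Pass 3: Select minimum 18 at index 2, swap -> [7, 7, 18, 25, 24]


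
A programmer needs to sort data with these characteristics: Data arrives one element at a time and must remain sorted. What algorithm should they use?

Best choice: Insertion sort
Reason: Insertion sort naturally handles online/streaming input by inserting each new element into sorted position


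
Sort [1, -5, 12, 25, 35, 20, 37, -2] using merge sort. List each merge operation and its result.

Divide and conquer:
  Merge [1] + [-5] -> [-5, 1]
  Merge [12] + [25] -> [12, 25]
  Merge [-5, 1] + [12, 25] -> [-5, 1, 12, 25]
  Merge [35] + [20] -> [20, 35]
  Merge [37] + [-2] -> [-2, 37]
  Merge [20, 35] + [-2, 37] -> [-2, 20, 35, 37]
  Merge [-5, 1, 12, 25] + [-2, 20, 35, 37] -> [-5, -2, 1, 12, 20, 25, 35, 37]


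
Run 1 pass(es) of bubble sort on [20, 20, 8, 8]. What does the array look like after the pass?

After pass 1: [20, 8, 8, 20] (2 swaps)
Total swaps: 2


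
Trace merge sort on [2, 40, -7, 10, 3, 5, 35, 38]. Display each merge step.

Divide and conquer:
  Merge [2] + [40] -> [2, 40]
  Merge [-7] + [10] -> [-7, 10]
  Merge [2, 40] + [-7, 10] -> [-7, 2, 10, 40]
  Merge [3] + [5] -> [3, 5]
  Merge [35] + [38] -> [35, 38]
  Merge [3, 5] + [35, 38] -> [3, 5, 35, 38]
  Merge [-7, 2, 10, 40] + [3, 5, 35, 38] -> [-7, 2, 3, 5, 10, 35, 38, 40]


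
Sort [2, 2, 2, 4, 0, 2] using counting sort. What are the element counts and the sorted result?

Count array: [1, 0, 4, 0, 1]
(count[i] = number of elements equal to i)
Cumulative count: [1, 1, 5, 5, 6]
Sorted: [0, 2, 2, 2, 2, 4]


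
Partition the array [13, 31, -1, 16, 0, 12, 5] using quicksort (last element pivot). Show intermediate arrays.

Partition 1: pivot=5 at index 2 -> [-1, 0, 5, 16, 31, 12, 13]
Partition 2: pivot=0 at index 1 -> [-1, 0, 5, 16, 31, 12, 13]
Partition 3: pivot=13 at index 4 -> [-1, 0, 5, 12, 13, 16, 31]
Partition 4: pivot=31 at index 6 -> [-1, 0, 5, 12, 13, 16, 31]


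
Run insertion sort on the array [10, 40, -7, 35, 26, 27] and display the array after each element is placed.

First element 10 is already 'sorted'
Insert 40: shifted 0 elements -> [10, 40, -7, 35, 26, 27]
Insert -7: shifted 2 elements -> [-7, 10, 40, 35, 26, 27]
Insert 35: shifted 1 elements -> [-7, 10, 35, 40, 26, 27]
Insert 26: shifted 2 elements -> [-7, 10, 26, 35, 40, 27]
Insert 27: shifted 2 elements -> [-7, 10, 26, 27, 35, 40]


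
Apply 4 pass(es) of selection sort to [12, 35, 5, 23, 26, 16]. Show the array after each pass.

Pass 1: Select minimum 5 at index 2, swap -> [5, 35, 12, 23, 26, 16]
Pass 2: Select minimum 12 at index 2, swap -> [5, 12, 35, 23, 26, 16]
Pass 3: Select minimum 16 at index 5, swap -> [5, 12, 16, 23, 26, 35]
Pass 4: Select minimum 23 at index 3, swap -> [5, 12, 16, 23, 26, 35]


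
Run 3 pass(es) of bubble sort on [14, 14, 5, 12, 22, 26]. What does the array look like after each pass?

After pass 1: [14, 5, 12, 14, 22, 26] (2 swaps)
After pass 2: [5, 12, 14, 14, 22, 26] (2 swaps)
After pass 3: [5, 12, 14, 14, 22, 26] (0 swaps)
Total swaps: 4


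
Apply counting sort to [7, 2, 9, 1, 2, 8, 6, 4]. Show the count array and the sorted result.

Count array: [0, 1, 2, 0, 1, 0, 1, 1, 1, 1]
(count[i] = number of elements equal to i)
Cumulative count: [0, 1, 3, 3, 4, 4, 5, 6, 7, 8]
Sorted: [1, 2, 2, 4, 6, 7, 8, 9]


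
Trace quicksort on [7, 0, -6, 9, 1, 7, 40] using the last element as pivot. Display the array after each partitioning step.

Partition 1: pivot=40 at index 6 -> [7, 0, -6, 9, 1, 7, 40]
Partition 2: pivot=7 at index 4 -> [7, 0, -6, 1, 7, 9, 40]
Partition 3: pivot=1 at index 2 -> [0, -6, 1, 7, 7, 9, 40]
Partition 4: pivot=-6 at index 0 -> [-6, 0, 1, 7, 7, 9, 40]


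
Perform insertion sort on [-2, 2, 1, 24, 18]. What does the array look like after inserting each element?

First element -2 is already 'sorted'
Insert 2: shifted 0 elements -> [-2, 2, 1, 24, 18]
Insert 1: shifted 1 elements -> [-2, 1, 2, 24, 18]
Insert 24: shifted 0 elements -> [-2, 1, 2, 24, 18]
Insert 18: shifted 1 elements -> [-2, 1, 2, 18, 24]


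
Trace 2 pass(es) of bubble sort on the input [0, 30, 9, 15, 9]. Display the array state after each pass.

After pass 1: [0, 9, 15, 9, 30] (3 swaps)
After pass 2: [0, 9, 9, 15, 30] (1 swaps)
Total swaps: 4


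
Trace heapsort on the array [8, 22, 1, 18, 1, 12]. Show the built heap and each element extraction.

Build heap: [22, 18, 12, 8, 1, 1]
Extract 22: [18, 8, 12, 1, 1, 22]
Extract 18: [12, 8, 1, 1, 18, 22]
Extract 12: [8, 1, 1, 12, 18, 22]
Extract 8: [1, 1, 8, 12, 18, 22]
Extract 1: [1, 1, 8, 12, 18, 22]


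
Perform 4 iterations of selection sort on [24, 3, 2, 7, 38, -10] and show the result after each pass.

Pass 1: Select minimum -10 at index 5, swap -> [-10, 3, 2, 7, 38, 24]
Pass 2: Select minimum 2 at index 2, swap -> [-10, 2, 3, 7, 38, 24]
Pass 3: Select minimum 3 at index 2, swap -> [-10, 2, 3, 7, 38, 24]
Pass 4: Select minimum 7 at index 3, swap -> [-10, 2, 3, 7, 38, 24]


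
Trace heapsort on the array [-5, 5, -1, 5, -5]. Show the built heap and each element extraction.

Build heap: [5, 5, -1, -5, -5]
Extract 5: [5, -5, -1, -5, 5]
Extract 5: [-1, -5, -5, 5, 5]
Extract -1: [-5, -5, -1, 5, 5]
Extract -5: [-5, -5, -1, 5, 5]


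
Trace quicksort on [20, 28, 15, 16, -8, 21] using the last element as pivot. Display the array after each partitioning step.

Partition 1: pivot=21 at index 4 -> [20, 15, 16, -8, 21, 28]
Partition 2: pivot=-8 at index 0 -> [-8, 15, 16, 20, 21, 28]
Partition 3: pivot=20 at index 3 -> [-8, 15, 16, 20, 21, 28]
Partition 4: pivot=16 at index 2 -> [-8, 15, 16, 20, 21, 28]


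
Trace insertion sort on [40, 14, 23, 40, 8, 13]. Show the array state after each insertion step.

First element 40 is already 'sorted'
Insert 14: shifted 1 elements -> [14, 40, 23, 40, 8, 13]
Insert 23: shifted 1 elements -> [14, 23, 40, 40, 8, 13]
Insert 40: shifted 0 elements -> [14, 23, 40, 40, 8, 13]
Insert 8: shifted 4 elements -> [8, 14, 23, 40, 40, 13]
Insert 13: shifted 4 elements -> [8, 13, 14, 23, 40, 40]


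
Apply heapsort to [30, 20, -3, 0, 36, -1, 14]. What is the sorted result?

Build heap: [36, 30, 14, 0, 20, -1, -3]
Extract 36: [30, 20, 14, 0, -3, -1, 36]
Extract 30: [20, 0, 14, -1, -3, 30, 36]
Extract 20: [14, 0, -3, -1, 20, 30, 36]
Extract 14: [0, -1, -3, 14, 20, 30, 36]
Extract 0: [-1, -3, 0, 14, 20, 30, 36]
Extract -1: [-3, -1, 0, 14, 20, 30, 36]


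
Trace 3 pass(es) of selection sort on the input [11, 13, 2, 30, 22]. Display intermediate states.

Pass 1: Select minimum 2 at index 2, swap -> [2, 13, 11, 30, 22]
Pass 2: Select minimum 11 at index 2, swap -> [2, 11, 13, 30, 22]
Pass 3: Select minimum 13 at index 2, swap -> [2, 11, 13, 30, 22]


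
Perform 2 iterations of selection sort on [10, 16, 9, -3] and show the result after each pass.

Pass 1: Select minimum -3 at index 3, swap -> [-3, 16, 9, 10]
Pass 2: Select minimum 9 at index 2, swap -> [-3, 9, 16, 10]


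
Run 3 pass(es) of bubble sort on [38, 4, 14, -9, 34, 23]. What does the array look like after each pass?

After pass 1: [4, 14, -9, 34, 23, 38] (5 swaps)
After pass 2: [4, -9, 14, 23, 34, 38] (2 swaps)
After pass 3: [-9, 4, 14, 23, 34, 38] (1 swaps)
Total swaps: 8


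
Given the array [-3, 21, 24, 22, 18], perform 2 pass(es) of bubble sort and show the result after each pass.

After pass 1: [-3, 21, 22, 18, 24] (2 swaps)
After pass 2: [-3, 21, 18, 22, 24] (1 swaps)
Total swaps: 3


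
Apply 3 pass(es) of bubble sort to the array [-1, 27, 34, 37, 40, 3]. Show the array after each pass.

After pass 1: [-1, 27, 34, 37, 3, 40] (1 swaps)
After pass 2: [-1, 27, 34, 3, 37, 40] (1 swaps)
After pass 3: [-1, 27, 3, 34, 37, 40] (1 swaps)
Total swaps: 3


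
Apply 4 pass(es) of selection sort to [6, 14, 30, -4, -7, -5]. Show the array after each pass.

Pass 1: Select minimum -7 at index 4, swap -> [-7, 14, 30, -4, 6, -5]
Pass 2: Select minimum -5 at index 5, swap -> [-7, -5, 30, -4, 6, 14]
Pass 3: Select minimum -4 at index 3, swap -> [-7, -5, -4, 30, 6, 14]
Pass 4: Select minimum 6 at index 4, swap -> [-7, -5, -4, 6, 30, 14]


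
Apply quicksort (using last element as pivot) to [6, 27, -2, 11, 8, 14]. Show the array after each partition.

Partition 1: pivot=14 at index 4 -> [6, -2, 11, 8, 14, 27]
Partition 2: pivot=8 at index 2 -> [6, -2, 8, 11, 14, 27]
Partition 3: pivot=-2 at index 0 -> [-2, 6, 8, 11, 14, 27]


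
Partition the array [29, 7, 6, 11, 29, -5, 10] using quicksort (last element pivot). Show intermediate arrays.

Partition 1: pivot=10 at index 3 -> [7, 6, -5, 10, 29, 29, 11]
Partition 2: pivot=-5 at index 0 -> [-5, 6, 7, 10, 29, 29, 11]
Partition 3: pivot=7 at index 2 -> [-5, 6, 7, 10, 29, 29, 11]
Partition 4: pivot=11 at index 4 -> [-5, 6, 7, 10, 11, 29, 29]
Partition 5: pivot=29 at index 6 -> [-5, 6, 7, 10, 11, 29, 29]


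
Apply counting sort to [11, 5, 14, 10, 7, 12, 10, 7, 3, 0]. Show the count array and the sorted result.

Count array: [1, 0, 0, 1, 0, 1, 0, 2, 0, 0, 2, 1, 1, 0, 1]
(count[i] = number of elements equal to i)
Cumulative count: [1, 1, 1, 2, 2, 3, 3, 5, 5, 5, 7, 8, 9, 9, 10]
Sorted: [0, 3, 5, 7, 7, 10, 10, 11, 12, 14]


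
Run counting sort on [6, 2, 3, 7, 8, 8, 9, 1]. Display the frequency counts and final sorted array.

Count array: [0, 1, 1, 1, 0, 0, 1, 1, 2, 1]
(count[i] = number of elements equal to i)
Cumulative count: [0, 1, 2, 3, 3, 3, 4, 5, 7, 8]
Sorted: [1, 2, 3, 6, 7, 8, 8, 9]


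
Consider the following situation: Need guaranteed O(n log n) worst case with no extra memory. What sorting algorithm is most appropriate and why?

Best choice: Heapsort
Reason: Heapsort is O(n log n) worst case and sorts in-place; quicksort can degrade to O(n^2)


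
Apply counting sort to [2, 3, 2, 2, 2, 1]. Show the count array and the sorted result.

Count array: [0, 1, 4, 1]
(count[i] = number of elements equal to i)
Cumulative count: [0, 1, 5, 6]
Sorted: [1, 2, 2, 2, 2, 3]


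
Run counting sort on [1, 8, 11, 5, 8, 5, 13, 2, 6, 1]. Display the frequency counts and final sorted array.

Count array: [0, 2, 1, 0, 0, 2, 1, 0, 2, 0, 0, 1, 0, 1]
(count[i] = number of elements equal to i)
Cumulative count: [0, 2, 3, 3, 3, 5, 6, 6, 8, 8, 8, 9, 9, 10]
Sorted: [1, 1, 2, 5, 5, 6, 8, 8, 11, 13]


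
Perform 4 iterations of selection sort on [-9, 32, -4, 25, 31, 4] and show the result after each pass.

Pass 1: Select minimum -9 at index 0, swap -> [-9, 32, -4, 25, 31, 4]
Pass 2: Select minimum -4 at index 2, swap -> [-9, -4, 32, 25, 31, 4]
Pass 3: Select minimum 4 at index 5, swap -> [-9, -4, 4, 25, 31, 32]
Pass 4: Select minimum 25 at index 3, swap -> [-9, -4, 4, 25, 31, 32]


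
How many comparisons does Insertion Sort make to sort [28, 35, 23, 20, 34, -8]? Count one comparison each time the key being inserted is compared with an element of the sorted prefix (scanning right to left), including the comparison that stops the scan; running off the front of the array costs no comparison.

Insert 35: 28 <= 35 (stop) = 1 comparison(s) -> [28, 35, 23, 20, 34, -8]
Insert 23: 35 > 23 (shift), 28 > 23 (shift), reached front = 2 comparison(s) -> [23, 28, 35, 20, 34, -8]
Insert 20: 35 > 20 (shift), 28 > 20 (shift), 23 > 20 (shift), reached front = 3 comparison(s) -> [20, 23, 28, 35, 34, -8]
Insert 34: 35 > 34 (shift), 28 <= 34 (stop) = 2 comparison(s) -> [20, 23, 28, 34, 35, -8]
Insert -8: 35 > -8 (shift), 34 > -8 (shift), 28 > -8 (shift), 23 > -8 (shift), 20 > -8 (shift), reached front = 5 comparison(s) -> [-8, 20, 23, 28, 34, 35]
Total comparisons: 1 + 2 + 3 + 2 + 5 = 13


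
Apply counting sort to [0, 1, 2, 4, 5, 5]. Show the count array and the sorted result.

Count array: [1, 1, 1, 0, 1, 2]
(count[i] = number of elements equal to i)
Cumulative count: [1, 2, 3, 3, 4, 6]
Sorted: [0, 1, 2, 4, 5, 5]


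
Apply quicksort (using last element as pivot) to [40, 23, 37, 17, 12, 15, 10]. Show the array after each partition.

Partition 1: pivot=10 at index 0 -> [10, 23, 37, 17, 12, 15, 40]
Partition 2: pivot=40 at index 6 -> [10, 23, 37, 17, 12, 15, 40]
Partition 3: pivot=15 at index 2 -> [10, 12, 15, 17, 23, 37, 40]
Partition 4: pivot=37 at index 5 -> [10, 12, 15, 17, 23, 37, 40]
Partition 5: pivot=23 at index 4 -> [10, 12, 15, 17, 23, 37, 40]


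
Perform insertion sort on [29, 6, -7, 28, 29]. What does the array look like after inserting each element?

First element 29 is already 'sorted'
Insert 6: shifted 1 elements -> [6, 29, -7, 28, 29]
Insert -7: shifted 2 elements -> [-7, 6, 29, 28, 29]
Insert 28: shifted 1 elements -> [-7, 6, 28, 29, 29]
Insert 29: shifted 0 elements -> [-7, 6, 28, 29, 29]
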